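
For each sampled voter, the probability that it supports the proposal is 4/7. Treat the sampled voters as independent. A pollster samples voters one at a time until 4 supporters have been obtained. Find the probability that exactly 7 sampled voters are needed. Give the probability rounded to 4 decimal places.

0.1679

Y = trial on which the fourth success occurs; negative binomial, r=4, p=0.571429.
P(Y=7) = C(6,3) · p^4 · (1−p)^3
= 20 · 0.10662 · 0.078717 = 0.167860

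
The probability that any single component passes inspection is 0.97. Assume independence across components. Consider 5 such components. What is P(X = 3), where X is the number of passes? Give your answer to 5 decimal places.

X ~ Binomial(n=5, p=0.97).
P(X=3) = C(5,3) · p^3 · (1−p)^2
= 10 · 0.91267 · 0.0009 = 0.0082141

0.00821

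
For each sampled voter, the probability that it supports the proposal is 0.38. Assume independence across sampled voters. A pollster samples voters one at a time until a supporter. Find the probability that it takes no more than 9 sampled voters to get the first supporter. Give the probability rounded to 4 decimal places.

0.9865

Y = number of sampled voters to the first success; geometric, p = 0.38.
P(Y ≤ 9) = 1 − (1−p)^9 = 1 − 0.013537 = 0.986463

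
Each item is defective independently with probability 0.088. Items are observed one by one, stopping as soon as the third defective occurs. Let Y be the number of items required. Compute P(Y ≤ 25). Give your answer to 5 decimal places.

Finishing within 25 items ⇔ at least 3 successes in the first 25. With X ~ Binomial(25, 0.088), P(Y ≤ 25) = 1 − P(X ≤ 2).
  k=0: C(25,0)·0.088^0·0.912^25 = 0.0999703
  k=1: C(25,1)·0.088^1·0.912^24 = 0.2411564
  k=2: C(25,2)·0.088^2·0.912^23 = 0.2792337
1 − 0.6203604 = 0.3796396

0.37964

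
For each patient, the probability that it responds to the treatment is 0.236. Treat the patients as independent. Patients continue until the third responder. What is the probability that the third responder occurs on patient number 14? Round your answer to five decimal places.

0.05307

Y = trial on which the third success occurs; negative binomial, r=3, p=0.236.
P(Y=14) = C(13,2) · p^3 · (1−p)^11
= 78 · 0.013144 · 0.051764 = 0.0530710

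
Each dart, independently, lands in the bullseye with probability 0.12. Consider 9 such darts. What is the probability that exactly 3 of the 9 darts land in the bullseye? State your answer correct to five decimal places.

0.06741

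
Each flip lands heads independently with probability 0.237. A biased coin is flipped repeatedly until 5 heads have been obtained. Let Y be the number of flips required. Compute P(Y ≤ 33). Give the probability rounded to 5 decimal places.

Finishing within 33 flips ⇔ at least 5 successes in the first 33. With X ~ Binomial(33, 0.237), P(Y ≤ 33) = 1 − P(X ≤ 4).
  k=0: C(33,0)·0.237^0·0.763^33 = 0.0001328
  k=1: C(33,1)·0.237^1·0.763^32 = 0.0013616
  k=2: C(33,2)·0.237^2·0.763^31 = 0.0067669
  k=3: C(33,3)·0.237^3·0.763^30 = 0.0217198
  k=4: C(33,4)·0.237^4·0.763^29 = 0.0505988
1 − 0.0805800 = 0.9194200

0.91942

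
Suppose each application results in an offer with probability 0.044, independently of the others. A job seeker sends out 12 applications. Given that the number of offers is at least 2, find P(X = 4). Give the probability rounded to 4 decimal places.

X ~ Binomial(12, 0.044). Want P(X=4 | X≥2) = P(X=4) / P(X≥2).
P(X=4) = C(12,4)·0.044^4·0.956^8 = 0.001294
P(X≥2) = 1 − 0.582767 − 0.321863 = 0.095371
Ratio = 0.001294 / 0.095371 = 0.013573

0.0136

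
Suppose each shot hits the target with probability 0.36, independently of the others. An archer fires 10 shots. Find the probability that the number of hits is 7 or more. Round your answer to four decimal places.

0.0305

X ~ Binomial(10, 0.36); P(X ≥ 7) = Σ C(10,k) p^k (1−p)^(10−k) over k:
  k=7: C(10,7)·0.36^7·0.64^3 = 0.024651
  k=8: C(10,8)·0.36^8·0.64^2 = 0.005200
  k=9: C(10,9)·0.36^9·0.64^1 = 0.000650
  k=10: C(10,10)·0.36^10·0.64^0 = 0.000037
Total = 0.030538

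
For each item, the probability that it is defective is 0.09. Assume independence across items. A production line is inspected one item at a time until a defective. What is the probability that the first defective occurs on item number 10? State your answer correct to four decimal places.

0.0385

Geometric (trials to first success), p = 0.09.
P(Y = 10) = (1−p)^9 · p = 0.42793 · 0.09 = 0.038514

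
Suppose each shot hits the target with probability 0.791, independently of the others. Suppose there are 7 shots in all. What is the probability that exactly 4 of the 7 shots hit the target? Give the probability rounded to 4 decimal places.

X ~ Binomial(n=7, p=0.791).
P(X=4) = C(7,4) · p^4 · (1−p)^3
= 35 · 0.39148 · 0.0091293 = 0.125087

0.1251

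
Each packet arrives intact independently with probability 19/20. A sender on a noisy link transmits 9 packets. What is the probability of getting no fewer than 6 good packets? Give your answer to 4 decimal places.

0.9994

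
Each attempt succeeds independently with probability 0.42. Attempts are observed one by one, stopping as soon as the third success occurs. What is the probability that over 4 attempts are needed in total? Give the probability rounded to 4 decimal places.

0.7970

Needing more than 4 attempts ⇔ fewer than 3 successes in the first 4. With X ~ Binomial(4, 0.42), P(Y > 4) = P(X ≤ 2).
  k=0: C(4,0)·0.42^0·0.58^4 = 0.113165
  k=1: C(4,1)·0.42^1·0.58^3 = 0.327788
  k=2: C(4,2)·0.42^2·0.58^2 = 0.356046
P(X ≤ 2) = 0.796999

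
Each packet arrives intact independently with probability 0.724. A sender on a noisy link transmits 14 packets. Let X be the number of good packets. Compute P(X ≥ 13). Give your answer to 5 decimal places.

X ~ Binomial(14, 0.724); P(X ≥ 13) = Σ C(14,k) p^k (1−p)^(14−k) over k:
  k=13: C(14,13)·0.724^13·0.276^1 = 0.0580281
  k=14: C(14,14)·0.724^14·0.276^0 = 0.0108728
Total = 0.0689009

0.06890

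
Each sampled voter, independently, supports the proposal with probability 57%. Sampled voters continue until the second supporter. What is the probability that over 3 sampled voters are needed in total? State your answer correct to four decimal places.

0.3957

Needing more than 3 sampled voters ⇔ fewer than 2 successes in the first 3. With X ~ Binomial(3, 0.57), P(Y > 3) = P(X ≤ 1).
  k=0: C(3,0)·0.57^0·0.43^3 = 0.079507
  k=1: C(3,1)·0.57^1·0.43^2 = 0.316179
P(X ≤ 1) = 0.395686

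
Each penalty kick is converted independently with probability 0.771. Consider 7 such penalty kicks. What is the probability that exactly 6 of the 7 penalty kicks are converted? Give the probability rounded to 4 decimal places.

X ~ Binomial(n=7, p=0.771).
P(X=6) = C(7,6) · p^6 · (1−p)^1
= 7 · 0.21005 · 0.229 = 0.336713

0.3367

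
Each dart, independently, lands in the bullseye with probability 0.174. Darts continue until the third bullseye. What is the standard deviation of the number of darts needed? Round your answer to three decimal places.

9.047

Y = total darts until the third success; negative binomial with r=3, p=0.174.
SD(Y) = √[r(1−p)/p²] = √(81.84701) = 9.04693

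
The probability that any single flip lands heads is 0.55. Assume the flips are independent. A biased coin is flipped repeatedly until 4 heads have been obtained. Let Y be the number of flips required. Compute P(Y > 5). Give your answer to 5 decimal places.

0.74378

Needing more than 5 flips ⇔ fewer than 4 successes in the first 5. With X ~ Binomial(5, 0.55), P(Y > 5) = P(X ≤ 3).
  k=0: C(5,0)·0.55^0·0.45^5 = 0.0184528
  k=1: C(5,1)·0.55^1·0.45^4 = 0.1127672
  k=2: C(5,2)·0.55^2·0.45^3 = 0.2756531
  k=3: C(5,3)·0.55^3·0.45^2 = 0.3369094
P(X ≤ 3) = 0.7437825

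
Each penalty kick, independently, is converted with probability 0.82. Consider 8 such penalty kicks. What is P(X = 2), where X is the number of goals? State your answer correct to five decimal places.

X ~ Binomial(n=8, p=0.82).
P(X=2) = C(8,2) · p^2 · (1−p)^6
= 28 · 0.6724 · 3.4012e-05 = 0.0006404

0.00064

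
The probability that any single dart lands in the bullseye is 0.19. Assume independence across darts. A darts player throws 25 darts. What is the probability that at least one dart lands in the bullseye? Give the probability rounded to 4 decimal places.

P(at least one) = 1 − P(none) = 1 − (1 − 0.19)^25
= 1 − 0.005154 = 0.994846

0.9948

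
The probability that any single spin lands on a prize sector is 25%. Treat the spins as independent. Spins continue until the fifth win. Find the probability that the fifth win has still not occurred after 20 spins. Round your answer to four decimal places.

0.4148

Needing more than 20 spins ⇔ fewer than 5 successes in the first 20. With X ~ Binomial(20, 0.25), P(Y > 20) = P(X ≤ 4).
  k=0: C(20,0)·0.25^0·0.75^20 = 0.003171
  k=1: C(20,1)·0.25^1·0.75^19 = 0.021141
  k=2: C(20,2)·0.25^2·0.75^18 = 0.066948
  k=3: C(20,3)·0.25^3·0.75^17 = 0.133896
  k=4: C(20,4)·0.25^4·0.75^16 = 0.189685
P(X ≤ 4) = 0.414842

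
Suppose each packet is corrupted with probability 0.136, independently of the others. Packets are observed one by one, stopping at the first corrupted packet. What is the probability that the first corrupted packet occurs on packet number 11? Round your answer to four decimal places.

0.0315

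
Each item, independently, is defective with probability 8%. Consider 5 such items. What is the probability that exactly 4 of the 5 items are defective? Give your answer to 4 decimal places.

0.0002

X ~ Binomial(n=5, p=0.08).
P(X=4) = C(5,4) · p^4 · (1−p)^1
= 5 · 4.096e-05 · 0.92 = 0.000188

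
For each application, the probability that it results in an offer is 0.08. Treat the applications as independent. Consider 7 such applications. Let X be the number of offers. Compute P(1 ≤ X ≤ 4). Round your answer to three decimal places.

0.442

X ~ Binomial(7, 0.08); P(1 ≤ X ≤ 4) = Σ C(7,k) p^k (1−p)^(7−k) over k:
  k=1: C(7,1)·0.08^1·0.92^6 = 0.33956
  k=2: C(7,2)·0.08^2·0.92^5 = 0.08858
  k=3: C(7,3)·0.08^3·0.92^4 = 0.01284
  k=4: C(7,4)·0.08^4·0.92^3 = 0.00112
Total = 0.44209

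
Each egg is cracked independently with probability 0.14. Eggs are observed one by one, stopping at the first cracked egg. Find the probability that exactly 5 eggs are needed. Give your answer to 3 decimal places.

0.077

Geometric (trials to first success), p = 0.14.
P(Y = 5) = (1−p)^4 · p = 0.54701 · 0.14 = 0.07658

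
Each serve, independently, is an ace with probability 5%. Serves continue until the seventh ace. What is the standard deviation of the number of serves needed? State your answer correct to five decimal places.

51.57519

Y = total serves until the seventh success; negative binomial with r=7, p=0.05.
SD(Y) = √[r(1−p)/p²] = √(2660.0000000) = 51.5751878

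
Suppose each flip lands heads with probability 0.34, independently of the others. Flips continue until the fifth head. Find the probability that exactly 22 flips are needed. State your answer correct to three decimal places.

0.023

Y = trial on which the fifth success occurs; negative binomial, r=5, p=0.34.
P(Y=22) = C(21,4) · p^5 · (1−p)^17
= 5985 · 0.0045435 · 0.00085555 = 0.02327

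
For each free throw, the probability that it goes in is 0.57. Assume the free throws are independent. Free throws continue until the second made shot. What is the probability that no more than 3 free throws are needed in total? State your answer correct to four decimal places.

Finishing within 3 free throws ⇔ at least 2 successes in the first 3. With X ~ Binomial(3, 0.57), P(Y ≤ 3) = 1 − P(X ≤ 1).
  k=0: C(3,0)·0.57^0·0.43^3 = 0.079507
  k=1: C(3,1)·0.57^1·0.43^2 = 0.316179
1 − 0.395686 = 0.604314

0.6043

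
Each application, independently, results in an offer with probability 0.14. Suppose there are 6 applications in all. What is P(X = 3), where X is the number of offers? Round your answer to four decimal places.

0.0349

X ~ Binomial(n=6, p=0.14).
P(X=3) = C(6,3) · p^3 · (1−p)^3
= 20 · 0.002744 · 0.63606 = 0.034907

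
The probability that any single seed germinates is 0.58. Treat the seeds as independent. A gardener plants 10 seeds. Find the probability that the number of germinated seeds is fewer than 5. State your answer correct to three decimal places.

0.202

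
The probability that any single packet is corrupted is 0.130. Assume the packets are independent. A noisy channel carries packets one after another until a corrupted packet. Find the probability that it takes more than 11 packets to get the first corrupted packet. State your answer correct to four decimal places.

0.2161

Y = number of packets to the first success; geometric, p = 0.13.
P(Y > 11) = P(first 11 all fail) = (1−p)^11 = 0.216128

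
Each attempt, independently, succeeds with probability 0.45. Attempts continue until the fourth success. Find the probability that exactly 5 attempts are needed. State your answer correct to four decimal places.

Y = trial on which the fourth success occurs; negative binomial, r=4, p=0.45.
P(Y=5) = C(4,3) · p^4 · (1−p)^1
= 4 · 0.041006 · 0.55 = 0.090214

0.0902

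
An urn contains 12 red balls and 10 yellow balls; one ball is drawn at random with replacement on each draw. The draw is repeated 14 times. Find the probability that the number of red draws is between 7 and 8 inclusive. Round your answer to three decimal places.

X ~ Binomial(14, 0.545455); P(7 ≤ X ≤ 8) = Σ C(14,k) p^k (1−p)^(14−k) over k:
  k=7: C(14,7)·0.545455^7·0.454545^7 = 0.19765
  k=8: C(14,8)·0.545455^8·0.454545^6 = 0.20753
Total = 0.40518

0.405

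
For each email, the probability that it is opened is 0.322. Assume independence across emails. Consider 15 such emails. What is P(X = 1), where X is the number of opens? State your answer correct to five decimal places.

X ~ Binomial(n=15, p=0.322).
P(X=1) = C(15,1) · p^1 · (1−p)^14
= 15 · 0.322 · 0.0043373 = 0.0209490

0.02095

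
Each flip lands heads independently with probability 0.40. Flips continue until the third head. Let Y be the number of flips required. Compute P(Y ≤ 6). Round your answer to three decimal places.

0.456

Finishing within 6 flips ⇔ at least 3 successes in the first 6. With X ~ Binomial(6, 0.40), P(Y ≤ 6) = 1 − P(X ≤ 2).
  k=0: C(6,0)·0.40^0·0.60^6 = 0.04666
  k=1: C(6,1)·0.40^1·0.60^5 = 0.18662
  k=2: C(6,2)·0.40^2·0.60^4 = 0.31104
1 − 0.54432 = 0.45568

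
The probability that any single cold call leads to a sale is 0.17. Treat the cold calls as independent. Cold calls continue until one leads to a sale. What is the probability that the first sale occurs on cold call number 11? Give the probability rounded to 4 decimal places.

Geometric (trials to first success), p = 0.17.
P(Y = 11) = (1−p)^10 · p = 0.15516 · 0.17 = 0.026377

0.0264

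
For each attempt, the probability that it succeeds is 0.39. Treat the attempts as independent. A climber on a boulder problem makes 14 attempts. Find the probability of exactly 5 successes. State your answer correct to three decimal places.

X ~ Binomial(n=14, p=0.39).
P(X=5) = C(14,5) · p^5 · (1−p)^9
= 2002 · 0.0090224 · 0.011694 = 0.21123

0.211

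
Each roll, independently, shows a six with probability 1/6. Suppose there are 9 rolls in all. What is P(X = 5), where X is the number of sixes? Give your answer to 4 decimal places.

X ~ Binomial(n=9, p=0.166667).
P(X=5) = C(9,5) · p^5 · (1−p)^4
= 126 · 0.0001286 · 0.48225 = 0.007814

0.0078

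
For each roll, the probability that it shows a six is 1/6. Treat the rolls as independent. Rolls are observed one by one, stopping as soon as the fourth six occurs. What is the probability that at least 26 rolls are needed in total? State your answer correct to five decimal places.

0.38157

Needing more than 25 rolls ⇔ fewer than 4 successes in the first 25. With X ~ Binomial(25, 0.166667), P(Y > 25) = P(X ≤ 3).
  k=0: C(25,0)·0.166667^0·0.833333^25 = 0.0104826
  k=1: C(25,1)·0.166667^1·0.833333^24 = 0.0524130
  k=2: C(25,2)·0.166667^2·0.833333^23 = 0.1257912
  k=3: C(25,3)·0.166667^3·0.833333^22 = 0.1928798
P(X ≤ 3) = 0.3815665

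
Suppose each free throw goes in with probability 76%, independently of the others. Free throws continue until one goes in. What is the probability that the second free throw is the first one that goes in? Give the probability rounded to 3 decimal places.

0.182

Geometric (trials to first success), p = 0.76.
P(Y = 2) = (1−p)^1 · p = 0.24 · 0.76 = 0.18240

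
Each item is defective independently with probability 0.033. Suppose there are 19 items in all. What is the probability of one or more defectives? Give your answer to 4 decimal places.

P(at least one) = 1 − P(none) = 1 − (1 − 0.033)^19
= 1 − 0.528571 = 0.471429

0.4714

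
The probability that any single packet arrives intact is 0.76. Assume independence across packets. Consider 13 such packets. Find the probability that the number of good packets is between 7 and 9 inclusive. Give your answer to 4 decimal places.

0.3628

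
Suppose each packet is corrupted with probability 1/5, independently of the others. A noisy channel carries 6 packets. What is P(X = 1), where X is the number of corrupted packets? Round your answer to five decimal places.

0.39322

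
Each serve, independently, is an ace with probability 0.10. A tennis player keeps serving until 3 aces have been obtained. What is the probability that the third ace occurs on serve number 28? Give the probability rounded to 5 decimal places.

0.02520

Y = trial on which the third success occurs; negative binomial, r=3, p=0.10.
P(Y=28) = C(27,2) · p^3 · (1−p)^25
= 351 · 0.001 · 0.07179 = 0.0251982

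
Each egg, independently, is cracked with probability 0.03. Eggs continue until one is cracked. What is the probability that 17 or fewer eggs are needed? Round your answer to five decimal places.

0.40417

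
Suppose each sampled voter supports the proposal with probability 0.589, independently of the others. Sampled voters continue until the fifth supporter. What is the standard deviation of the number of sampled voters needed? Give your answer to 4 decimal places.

2.4338

Y = total sampled voters until the fifth success; negative binomial with r=5, p=0.589.
SD(Y) = √[r(1−p)/p²] = √(5.923539) = 2.433832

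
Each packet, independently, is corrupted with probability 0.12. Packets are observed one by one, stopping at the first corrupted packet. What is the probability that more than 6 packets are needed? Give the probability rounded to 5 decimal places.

Y = number of packets to the first success; geometric, p = 0.12.
P(Y > 6) = P(first 6 all fail) = (1−p)^6 = 0.4644041

0.46440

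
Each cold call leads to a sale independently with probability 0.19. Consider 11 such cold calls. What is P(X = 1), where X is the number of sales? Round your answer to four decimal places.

X ~ Binomial(n=11, p=0.19).
P(X=1) = C(11,1) · p^1 · (1−p)^10
= 11 · 0.19 · 0.12158 = 0.254095

0.2541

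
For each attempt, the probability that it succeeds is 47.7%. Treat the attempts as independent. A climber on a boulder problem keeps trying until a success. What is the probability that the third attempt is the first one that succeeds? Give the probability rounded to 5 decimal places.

0.13047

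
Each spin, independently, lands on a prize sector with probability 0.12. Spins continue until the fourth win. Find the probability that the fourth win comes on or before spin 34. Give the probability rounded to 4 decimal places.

0.5953

Finishing within 34 spins ⇔ at least 4 successes in the first 34. With X ~ Binomial(34, 0.12), P(Y ≤ 34) = 1 − P(X ≤ 3).
  k=0: C(34,0)·0.12^0·0.88^34 = 0.012954
  k=1: C(34,1)·0.12^1·0.88^33 = 0.060060
  k=2: C(34,2)·0.12^2·0.88^32 = 0.135136
  k=3: C(34,3)·0.12^3·0.88^31 = 0.196561
1 − 0.404712 = 0.595288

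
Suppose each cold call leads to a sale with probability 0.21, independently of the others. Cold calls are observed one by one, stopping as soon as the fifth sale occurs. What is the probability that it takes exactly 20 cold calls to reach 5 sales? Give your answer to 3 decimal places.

0.046

Y = trial on which the fifth success occurs; negative binomial, r=5, p=0.21.
P(Y=20) = C(19,4) · p^5 · (1−p)^15
= 3876 · 0.00040841 · 0.029134 = 0.04612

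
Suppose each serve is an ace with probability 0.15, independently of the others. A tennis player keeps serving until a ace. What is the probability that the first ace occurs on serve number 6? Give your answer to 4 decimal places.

0.0666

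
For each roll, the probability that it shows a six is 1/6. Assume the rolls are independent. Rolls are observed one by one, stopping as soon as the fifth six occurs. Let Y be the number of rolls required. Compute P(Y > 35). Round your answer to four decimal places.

0.2843

Needing more than 35 rolls ⇔ fewer than 5 successes in the first 35. With X ~ Binomial(35, 0.166667), P(Y > 35) = P(X ≤ 4).
  k=0: C(35,0)·0.166667^0·0.833333^35 = 0.001693
  k=1: C(35,1)·0.166667^1·0.833333^34 = 0.011851
  k=2: C(35,2)·0.166667^2·0.833333^33 = 0.040293
  k=3: C(35,3)·0.166667^3·0.833333^32 = 0.088645
  k=4: C(35,4)·0.166667^4·0.833333^31 = 0.141833
P(X ≤ 4) = 0.284315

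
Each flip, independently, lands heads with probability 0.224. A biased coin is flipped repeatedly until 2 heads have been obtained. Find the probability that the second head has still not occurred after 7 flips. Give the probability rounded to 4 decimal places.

0.5118

Needing more than 7 flips ⇔ fewer than 2 successes in the first 7. With X ~ Binomial(7, 0.224), P(Y > 7) = P(X ≤ 1).
  k=0: C(7,0)·0.224^0·0.776^7 = 0.169446
  k=1: C(7,1)·0.224^1·0.776^6 = 0.342386
P(X ≤ 1) = 0.511833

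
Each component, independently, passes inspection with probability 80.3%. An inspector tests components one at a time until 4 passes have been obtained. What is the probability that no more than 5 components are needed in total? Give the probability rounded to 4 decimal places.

Finishing within 5 components ⇔ at least 4 successes in the first 5. With X ~ Binomial(5, 0.803), P(Y ≤ 5) = 1 − P(X ≤ 3).
  k=0: C(5,0)·0.803^0·0.197^5 = 0.000297
  k=1: C(5,1)·0.803^1·0.197^4 = 0.006047
  k=2: C(5,2)·0.803^2·0.197^3 = 0.049298
  k=3: C(5,3)·0.803^3·0.197^2 = 0.200946
1 − 0.256588 = 0.743412

0.7434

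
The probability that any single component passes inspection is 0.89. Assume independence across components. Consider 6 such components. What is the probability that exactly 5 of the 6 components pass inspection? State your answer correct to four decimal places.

0.3685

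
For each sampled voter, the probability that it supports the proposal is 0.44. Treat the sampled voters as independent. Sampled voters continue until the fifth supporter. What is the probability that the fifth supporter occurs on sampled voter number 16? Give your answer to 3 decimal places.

Y = trial on which the fifth success occurs; negative binomial, r=5, p=0.44.
P(Y=16) = C(15,4) · p^5 · (1−p)^11
= 1365 · 0.016492 · 0.0016985 = 0.03824

0.038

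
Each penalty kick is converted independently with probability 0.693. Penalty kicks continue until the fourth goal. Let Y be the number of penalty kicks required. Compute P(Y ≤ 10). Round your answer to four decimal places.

Finishing within 10 penalty kicks ⇔ at least 4 successes in the first 10. With X ~ Binomial(10, 0.693), P(Y ≤ 10) = 1 − P(X ≤ 3).
  k=0: C(10,0)·0.693^0·0.307^10 = 0.000007
  k=1: C(10,1)·0.693^1·0.307^9 = 0.000168
  k=2: C(10,2)·0.693^2·0.307^8 = 0.001705
  k=3: C(10,3)·0.693^3·0.307^7 = 0.010265
1 − 0.012145 = 0.987855

0.9879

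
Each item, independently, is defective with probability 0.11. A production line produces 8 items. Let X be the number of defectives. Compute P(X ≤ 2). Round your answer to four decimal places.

X ~ Binomial(8, 0.11); P(X ≤ 2) = Σ C(8,k) p^k (1−p)^(8−k) over k:
  k=0: C(8,0)·0.11^0·0.89^8 = 0.393659
  k=1: C(8,1)·0.11^1·0.89^7 = 0.389236
  k=2: C(8,2)·0.11^2·0.89^6 = 0.168377
Total = 0.951272

0.9513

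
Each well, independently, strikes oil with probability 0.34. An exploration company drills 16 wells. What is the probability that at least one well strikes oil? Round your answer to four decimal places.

0.9987

P(at least one) = 1 − P(none) = 1 − (1 − 0.34)^16
= 1 − 0.001296 = 0.998704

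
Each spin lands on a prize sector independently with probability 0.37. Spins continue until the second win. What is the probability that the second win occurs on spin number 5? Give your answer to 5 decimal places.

0.13693

Y = trial on which the second success occurs; negative binomial, r=2, p=0.37.
P(Y=5) = C(4,1) · p^2 · (1−p)^3
= 4 · 0.1369 · 0.25005 = 0.1369257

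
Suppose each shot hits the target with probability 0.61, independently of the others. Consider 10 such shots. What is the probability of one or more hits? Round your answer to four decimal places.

P(at least one) = 1 − P(none) = 1 − (1 − 0.61)^10
= 1 − 0.000081 = 0.999919

0.9999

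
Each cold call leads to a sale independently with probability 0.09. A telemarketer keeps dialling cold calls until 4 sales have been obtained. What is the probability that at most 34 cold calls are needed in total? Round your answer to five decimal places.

0.36669

Finishing within 34 cold calls ⇔ at least 4 successes in the first 34. With X ~ Binomial(34, 0.09), P(Y ≤ 34) = 1 − P(X ≤ 3).
  k=0: C(34,0)·0.09^0·0.91^34 = 0.0404956
  k=1: C(34,1)·0.09^1·0.91^33 = 0.1361719
  k=2: C(34,2)·0.09^2·0.91^32 = 0.2222145
  k=3: C(34,3)·0.09^3·0.91^31 = 0.2344241
1 − 0.6333060 = 0.3666940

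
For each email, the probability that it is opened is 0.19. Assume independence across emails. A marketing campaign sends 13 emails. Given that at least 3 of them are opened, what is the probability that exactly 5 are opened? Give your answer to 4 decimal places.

0.1281

X ~ Binomial(13, 0.19). Want P(X=5 | X≥3) = P(X=5) / P(X≥3).
P(X=5) = C(13,5)·0.19^5·0.81^8 = 0.059051
P(X≥3) = 1 − 0.064611 − 0.197023 − 0.277292 = 0.461074
Ratio = 0.059051 / 0.461074 = 0.128072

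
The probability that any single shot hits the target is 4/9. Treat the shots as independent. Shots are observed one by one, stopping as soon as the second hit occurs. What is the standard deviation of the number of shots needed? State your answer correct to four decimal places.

2.3717

Y = total shots until the second success; negative binomial with r=2, p=0.444444.
SD(Y) = √[r(1−p)/p²] = √(5.625000) = 2.371708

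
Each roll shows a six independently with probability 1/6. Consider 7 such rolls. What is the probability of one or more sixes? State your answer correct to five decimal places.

0.72092

P(at least one) = 1 − P(none) = 1 − (1 − 0.166667)^7
= 1 − 0.2790816 = 0.7209184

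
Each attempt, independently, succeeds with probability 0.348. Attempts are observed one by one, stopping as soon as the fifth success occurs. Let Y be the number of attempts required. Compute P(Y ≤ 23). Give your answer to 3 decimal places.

Finishing within 23 attempts ⇔ at least 5 successes in the first 23. With X ~ Binomial(23, 0.348), P(Y ≤ 23) = 1 − P(X ≤ 4).
  k=0: C(23,0)·0.348^0·0.652^23 = 0.00005
  k=1: C(23,1)·0.348^1·0.652^22 = 0.00066
  k=2: C(23,2)·0.348^2·0.652^21 = 0.00385
  k=3: C(23,3)·0.348^3·0.652^20 = 0.01438
  k=4: C(23,4)·0.348^4·0.652^19 = 0.03839
1 − 0.05733 = 0.94267

0.943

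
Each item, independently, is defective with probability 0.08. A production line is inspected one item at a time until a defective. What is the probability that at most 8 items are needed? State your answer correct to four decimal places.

0.4868

Y = number of items to the first success; geometric, p = 0.08.
P(Y ≤ 8) = 1 − (1−p)^8 = 1 − 0.513219 = 0.486781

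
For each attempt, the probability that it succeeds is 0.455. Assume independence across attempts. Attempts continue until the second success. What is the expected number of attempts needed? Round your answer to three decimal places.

Y = total attempts until the second success; negative binomial with r=2, p=0.455.
E[Y] = r / p = 2 / 0.455 = 4.39560

4.396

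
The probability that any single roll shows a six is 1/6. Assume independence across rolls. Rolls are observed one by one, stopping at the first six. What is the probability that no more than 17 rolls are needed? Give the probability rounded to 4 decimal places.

0.9549

Y = number of rolls to the first success; geometric, p = 0.166667.
P(Y ≤ 17) = 1 − (1−p)^17 = 1 − 0.045073 = 0.954927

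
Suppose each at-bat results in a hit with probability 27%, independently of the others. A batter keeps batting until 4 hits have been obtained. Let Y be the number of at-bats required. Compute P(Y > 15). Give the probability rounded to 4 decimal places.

Needing more than 15 at-bats ⇔ fewer than 4 successes in the first 15. With X ~ Binomial(15, 0.27), P(Y > 15) = P(X ≤ 3).
  k=0: C(15,0)·0.27^0·0.73^15 = 0.008909
  k=1: C(15,1)·0.27^1·0.73^14 = 0.049428
  k=2: C(15,2)·0.27^2·0.73^13 = 0.127972
  k=3: C(15,3)·0.27^3·0.73^12 = 0.205105
P(X ≤ 3) = 0.391415

0.3914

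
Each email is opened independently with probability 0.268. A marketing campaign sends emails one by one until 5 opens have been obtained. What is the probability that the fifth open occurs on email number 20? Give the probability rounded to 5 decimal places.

0.04974

Y = trial on which the fifth success occurs; negative binomial, r=5, p=0.268.
P(Y=20) = C(19,4) · p^5 · (1−p)^15
= 3876 · 0.0013825 · 0.0092825 = 0.0497421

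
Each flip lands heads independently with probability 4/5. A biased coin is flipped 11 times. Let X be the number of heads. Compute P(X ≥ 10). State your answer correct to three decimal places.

X ~ Binomial(11, 0.80); P(X ≥ 10) = Σ C(11,k) p^k (1−p)^(11−k) over k:
  k=10: C(11,10)·0.80^10·0.20^1 = 0.23622
  k=11: C(11,11)·0.80^11·0.20^0 = 0.08590
Total = 0.32212

0.322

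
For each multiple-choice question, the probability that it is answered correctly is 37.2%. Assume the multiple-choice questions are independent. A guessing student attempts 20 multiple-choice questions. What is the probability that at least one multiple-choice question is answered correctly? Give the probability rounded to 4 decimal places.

P(at least one) = 1 − P(none) = 1 − (1 − 0.372)^20
= 1 − 0.000091 = 0.999909

0.9999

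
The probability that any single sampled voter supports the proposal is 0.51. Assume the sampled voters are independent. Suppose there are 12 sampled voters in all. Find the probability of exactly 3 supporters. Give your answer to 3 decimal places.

X ~ Binomial(n=12, p=0.51).
P(X=3) = C(12,3) · p^3 · (1−p)^9
= 220 · 0.13265 · 0.0016284 = 0.04752

0.048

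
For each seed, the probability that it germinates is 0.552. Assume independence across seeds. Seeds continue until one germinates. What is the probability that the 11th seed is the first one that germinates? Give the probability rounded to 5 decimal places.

Geometric (trials to first success), p = 0.552.
P(Y = 11) = (1−p)^10 · p = 0.00032567 · 0.552 = 0.0001798

0.00018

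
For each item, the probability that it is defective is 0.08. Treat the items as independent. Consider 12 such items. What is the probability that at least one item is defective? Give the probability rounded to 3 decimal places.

P(at least one) = 1 − P(none) = 1 − (1 − 0.08)^12
= 1 − 0.36767 = 0.63233

0.632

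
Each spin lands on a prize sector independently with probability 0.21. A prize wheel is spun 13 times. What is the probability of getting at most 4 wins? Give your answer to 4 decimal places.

0.8827

X ~ Binomial(13, 0.21); P(X ≤ 4) = Σ C(13,k) p^k (1−p)^(13−k) over k:
  k=0: C(13,0)·0.21^0·0.79^13 = 0.046682
  k=1: C(13,1)·0.21^1·0.79^12 = 0.161320
  k=2: C(13,2)·0.21^2·0.79^11 = 0.257295
  k=3: C(13,3)·0.21^3·0.79^10 = 0.250781
  k=4: C(13,4)·0.21^4·0.79^9 = 0.166658
Total = 0.882736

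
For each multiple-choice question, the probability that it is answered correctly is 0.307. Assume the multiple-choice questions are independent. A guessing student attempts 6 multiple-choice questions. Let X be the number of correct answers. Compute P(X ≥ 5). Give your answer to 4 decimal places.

0.0122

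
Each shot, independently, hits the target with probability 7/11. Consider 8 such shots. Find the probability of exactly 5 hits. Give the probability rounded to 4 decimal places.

0.2810

X ~ Binomial(n=8, p=0.636364).
P(X=5) = C(8,5) · p^5 · (1−p)^3
= 56 · 0.10436 · 0.048084 = 0.281007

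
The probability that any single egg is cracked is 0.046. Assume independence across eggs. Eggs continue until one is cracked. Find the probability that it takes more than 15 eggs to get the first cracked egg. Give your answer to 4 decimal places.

Y = number of eggs to the first success; geometric, p = 0.046.
P(Y > 15) = P(first 15 all fail) = (1−p)^15 = 0.493430

0.4934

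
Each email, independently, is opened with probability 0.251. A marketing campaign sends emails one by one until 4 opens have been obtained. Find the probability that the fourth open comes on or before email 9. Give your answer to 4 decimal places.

Finishing within 9 emails ⇔ at least 4 successes in the first 9. With X ~ Binomial(9, 0.251), P(Y ≤ 9) = 1 − P(X ≤ 3).
  k=0: C(9,0)·0.251^0·0.749^9 = 0.074188
  k=1: C(9,1)·0.251^1·0.749^8 = 0.223754
  k=2: C(9,2)·0.251^2·0.749^7 = 0.299932
  k=3: C(9,3)·0.251^3·0.749^6 = 0.234526
1 − 0.832401 = 0.167599

0.1676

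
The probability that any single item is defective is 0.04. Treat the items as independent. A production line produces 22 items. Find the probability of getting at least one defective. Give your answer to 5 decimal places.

P(at least one) = 1 − P(none) = 1 − (1 − 0.04)^22
= 1 − 0.4073494 = 0.5926506

0.59265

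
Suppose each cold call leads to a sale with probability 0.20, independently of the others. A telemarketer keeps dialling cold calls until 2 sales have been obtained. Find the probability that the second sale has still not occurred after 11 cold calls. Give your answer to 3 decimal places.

Needing more than 11 cold calls ⇔ fewer than 2 successes in the first 11. With X ~ Binomial(11, 0.20), P(Y > 11) = P(X ≤ 1).
  k=0: C(11,0)·0.20^0·0.80^11 = 0.08590
  k=1: C(11,1)·0.20^1·0.80^10 = 0.23622
P(X ≤ 1) = 0.32212

0.322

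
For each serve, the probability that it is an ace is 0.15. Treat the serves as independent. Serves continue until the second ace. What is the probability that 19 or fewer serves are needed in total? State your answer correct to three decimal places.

0.802

Finishing within 19 serves ⇔ at least 2 successes in the first 19. With X ~ Binomial(19, 0.15), P(Y ≤ 19) = 1 − P(X ≤ 1).
  k=0: C(19,0)·0.15^0·0.85^19 = 0.04560
  k=1: C(19,1)·0.15^1·0.85^18 = 0.15289
1 − 0.19849 = 0.80151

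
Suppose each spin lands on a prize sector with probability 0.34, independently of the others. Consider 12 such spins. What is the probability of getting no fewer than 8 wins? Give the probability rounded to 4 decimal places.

X ~ Binomial(12, 0.34); P(X ≥ 8) = Σ C(12,k) p^k (1−p)^(12−k) over k:
  k=8: C(12,8)·0.34^8·0.66^4 = 0.016773
  k=9: C(12,9)·0.34^9·0.66^3 = 0.003840
  k=10: C(12,10)·0.34^10·0.66^2 = 0.000594
  k=11: C(12,11)·0.34^11·0.66^1 = 0.000056
  k=12: C(12,12)·0.34^12·0.66^0 = 0.000002
Total = 0.021265

0.0213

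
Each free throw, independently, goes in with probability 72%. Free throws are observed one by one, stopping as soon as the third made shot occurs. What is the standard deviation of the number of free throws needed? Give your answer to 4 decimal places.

Y = total free throws until the third success; negative binomial with r=3, p=0.72.
SD(Y) = √[r(1−p)/p²] = √(1.620370) = 1.272938

1.2729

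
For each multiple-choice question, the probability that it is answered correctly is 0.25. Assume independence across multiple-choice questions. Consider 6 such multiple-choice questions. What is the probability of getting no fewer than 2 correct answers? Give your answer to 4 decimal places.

X ~ Binomial(6, 0.25); P(X ≥ 2) = Σ C(6,k) p^k (1−p)^(6−k) over k:
  k=2: C(6,2)·0.25^2·0.75^4 = 0.296631
  k=3: C(6,3)·0.25^3·0.75^3 = 0.131836
  k=4: C(6,4)·0.25^4·0.75^2 = 0.032959
  k=5: C(6,5)·0.25^5·0.75^1 = 0.004395
  k=6: C(6,6)·0.25^6·0.75^0 = 0.000244
Total = 0.466064

0.4661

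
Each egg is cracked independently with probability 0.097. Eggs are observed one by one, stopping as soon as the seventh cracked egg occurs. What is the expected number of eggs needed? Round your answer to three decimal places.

Y = total eggs until the seventh success; negative binomial with r=7, p=0.097.
E[Y] = r / p = 7 / 0.097 = 72.16495

72.165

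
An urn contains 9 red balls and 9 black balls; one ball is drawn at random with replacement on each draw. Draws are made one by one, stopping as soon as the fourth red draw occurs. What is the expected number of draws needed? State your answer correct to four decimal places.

Y = total draws until the fourth success; negative binomial with r=4, p=0.50.
E[Y] = r / p = 4 / 0.50 = 8.000000

8.0000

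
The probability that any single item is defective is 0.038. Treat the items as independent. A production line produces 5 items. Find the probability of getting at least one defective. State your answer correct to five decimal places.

P(at least one) = 1 − P(none) = 1 − (1 − 0.038)^5
= 1 − 0.8239016 = 0.1760984

0.17610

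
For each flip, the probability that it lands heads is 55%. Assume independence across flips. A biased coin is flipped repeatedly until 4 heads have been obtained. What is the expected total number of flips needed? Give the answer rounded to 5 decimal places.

Y = total flips until the fourth success; negative binomial with r=4, p=0.55.
E[Y] = r / p = 4 / 0.55 = 7.2727273

7.27273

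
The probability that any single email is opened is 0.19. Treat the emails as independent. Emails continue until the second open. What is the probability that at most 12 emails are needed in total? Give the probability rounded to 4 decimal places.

0.6957

Finishing within 12 emails ⇔ at least 2 successes in the first 12. With X ~ Binomial(12, 0.19), P(Y ≤ 12) = 1 − P(X ≤ 1).
  k=0: C(12,0)·0.19^0·0.81^12 = 0.079766
  k=1: C(12,1)·0.19^1·0.81^11 = 0.224528
1 − 0.304294 = 0.695706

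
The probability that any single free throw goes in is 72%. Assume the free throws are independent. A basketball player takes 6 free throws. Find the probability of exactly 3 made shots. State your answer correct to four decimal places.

0.1639

X ~ Binomial(n=6, p=0.72).
P(X=3) = C(6,3) · p^3 · (1−p)^3
= 20 · 0.37325 · 0.021952 = 0.163871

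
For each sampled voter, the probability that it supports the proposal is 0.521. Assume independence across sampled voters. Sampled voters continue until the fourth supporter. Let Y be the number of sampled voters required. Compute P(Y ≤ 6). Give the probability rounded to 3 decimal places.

Finishing within 6 sampled voters ⇔ at least 4 successes in the first 6. With X ~ Binomial(6, 0.521), P(Y ≤ 6) = 1 − P(X ≤ 3).
  k=0: C(6,0)·0.521^0·0.479^6 = 0.01208
  k=1: C(6,1)·0.521^1·0.479^5 = 0.07883
  k=2: C(6,2)·0.521^2·0.479^4 = 0.21434
  k=3: C(6,3)·0.521^3·0.479^3 = 0.31085
1 − 0.61610 = 0.38390

0.384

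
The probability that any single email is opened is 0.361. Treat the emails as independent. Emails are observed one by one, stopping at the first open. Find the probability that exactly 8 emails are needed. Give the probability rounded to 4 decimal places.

0.0157

Geometric (trials to first success), p = 0.361.
P(Y = 8) = (1−p)^7 · p = 0.043502 · 0.361 = 0.015704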